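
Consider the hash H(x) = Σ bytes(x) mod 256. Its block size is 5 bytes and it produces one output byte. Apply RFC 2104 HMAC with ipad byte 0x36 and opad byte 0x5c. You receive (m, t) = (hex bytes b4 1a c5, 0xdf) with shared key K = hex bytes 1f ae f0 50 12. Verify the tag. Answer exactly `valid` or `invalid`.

valid

Key hex bytes 1f ae f0 50 12 is exactly B = 5 bytes: K' = 1f ae f0 50 12.
K' ⊕ ipad = 29 98 c6 66 24; K' ⊕ opad = 43 f2 ac 0c 4e.
Inner hash: sum = 41+152+198+102+36+180+26+197 = 932; mod 256 = 164 → a4.
Outer hash (recomputed tag): sum = 67+242+172+12+78+164 = 735; mod 256 = 223 → df.
Recomputed tag = df; claimed = df → match.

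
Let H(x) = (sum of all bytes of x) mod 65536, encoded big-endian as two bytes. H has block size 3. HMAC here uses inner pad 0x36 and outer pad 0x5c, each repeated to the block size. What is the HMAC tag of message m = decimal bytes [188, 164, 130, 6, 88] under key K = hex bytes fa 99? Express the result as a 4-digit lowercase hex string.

Key hex bytes fa 99 is 2 bytes ≤ B = 3; zero-pad to 3 bytes: K' = fa 99 00.
K' ⊕ ipad = cc af 36.  K' ⊕ opad = a6 c5 5c.
Inner input = (K'⊕ipad) ∥ m = cc af 36 ∥ bc a4 82 06 58.
Inner hash: sum = 204+175+54+188+164+130+6+88 = 1009 → 03 f1.
Outer input = (K'⊕opad) ∥ inner = a6 c5 5c ∥ 03 f1.
Outer hash (tag): sum = 166+197+92+3+241 = 699 → 02 bb.

02bb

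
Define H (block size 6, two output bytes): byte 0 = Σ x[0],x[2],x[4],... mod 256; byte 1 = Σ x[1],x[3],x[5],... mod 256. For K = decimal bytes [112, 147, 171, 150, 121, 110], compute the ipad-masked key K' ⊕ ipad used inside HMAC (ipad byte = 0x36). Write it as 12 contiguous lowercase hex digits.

Key decimal bytes [112, 147, 171, 150, 121, 110] = 70 93 ab 96 79 6e is exactly B = 6 bytes: K' = 70 93 ab 96 79 6e.
XOR each byte with 0x36: 70⊕36=46, 93⊕36=a5, ab⊕36=9d, 96⊕36=a0, 79⊕36=4f, 6e⊕36=58.

46a59da04f58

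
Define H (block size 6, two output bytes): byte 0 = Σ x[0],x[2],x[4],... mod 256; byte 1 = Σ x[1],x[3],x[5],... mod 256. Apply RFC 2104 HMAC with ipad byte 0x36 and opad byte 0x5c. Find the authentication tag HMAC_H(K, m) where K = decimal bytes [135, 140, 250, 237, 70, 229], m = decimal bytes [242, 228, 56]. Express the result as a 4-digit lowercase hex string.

Key decimal bytes [135, 140, 250, 237, 70, 229] = 87 8c fa ed 46 e5 is exactly B = 6 bytes: K' = 87 8c fa ed 46 e5.
K' ⊕ ipad = b1 ba cc db 70 d3.  K' ⊕ opad = db d0 a6 b1 1a b9.
Inner input = (K'⊕ipad) ∥ m = b1 ba cc db 70 d3 ∥ f2 e4 38.
Inner hash: even-index sum = 791 mod 256 = 23; odd-index sum = 844 mod 256 = 76 → 17 4c.
Outer input = (K'⊕opad) ∥ inner = db d0 a6 b1 1a b9 ∥ 17 4c.
Outer hash (tag): even-index sum = 434 mod 256 = 178; odd-index sum = 646 mod 256 = 134 → b2 86.

b286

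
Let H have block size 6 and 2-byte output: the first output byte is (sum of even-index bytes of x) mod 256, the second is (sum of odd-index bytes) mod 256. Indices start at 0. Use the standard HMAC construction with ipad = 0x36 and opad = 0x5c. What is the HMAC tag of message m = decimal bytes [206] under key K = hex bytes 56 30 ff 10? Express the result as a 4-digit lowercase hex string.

3676

Key hex bytes 56 30 ff 10 is 4 bytes ≤ B = 6; zero-pad to 6 bytes: K' = 56 30 ff 10 00 00.
K' ⊕ ipad = 60 06 c9 26 36 36.  K' ⊕ opad = 0a 6c a3 4c 5c 5c.
Inner input = (K'⊕ipad) ∥ m = 60 06 c9 26 36 36 ∥ ce.
Inner hash: even-index sum = 557 mod 256 = 45; odd-index sum = 98 mod 256 = 98 → 2d 62.
Outer input = (K'⊕opad) ∥ inner = 0a 6c a3 4c 5c 5c ∥ 2d 62.
Outer hash (tag): even-index sum = 310 mod 256 = 54; odd-index sum = 374 mod 256 = 118 → 36 76.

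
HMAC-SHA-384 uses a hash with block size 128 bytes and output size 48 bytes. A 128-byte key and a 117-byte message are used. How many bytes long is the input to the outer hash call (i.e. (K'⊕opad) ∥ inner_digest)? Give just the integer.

176

Key is 128 ≤ 128 bytes, zero-padded: |K'| = 128.
Outer input = (K'⊕opad) ∥ H(inner) → 128 + 48 = 176 bytes.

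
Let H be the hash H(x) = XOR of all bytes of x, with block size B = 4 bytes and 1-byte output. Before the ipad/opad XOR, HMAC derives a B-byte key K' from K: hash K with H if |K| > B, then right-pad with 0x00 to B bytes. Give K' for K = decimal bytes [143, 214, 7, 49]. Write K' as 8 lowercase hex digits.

8fd60731

Key decimal bytes [143, 214, 7, 49] = 8f d6 07 31 is exactly B = 4 bytes: K' = 8f d6 07 31.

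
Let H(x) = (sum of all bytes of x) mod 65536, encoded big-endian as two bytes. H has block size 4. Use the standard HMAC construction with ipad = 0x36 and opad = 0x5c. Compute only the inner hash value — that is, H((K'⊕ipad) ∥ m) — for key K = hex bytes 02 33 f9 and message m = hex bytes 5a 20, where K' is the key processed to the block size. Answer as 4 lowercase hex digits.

Key hex bytes 02 33 f9 is 3 bytes ≤ B = 4; zero-pad to 4 bytes: K' = 02 33 f9 00.
K' ⊕ ipad = 34 05 cf 36.
Inner input = 34 05 cf 36 ∥ 5a 20.
Inner hash: sum = 52+5+207+54+90+32 = 440 → 01 b8.

01b8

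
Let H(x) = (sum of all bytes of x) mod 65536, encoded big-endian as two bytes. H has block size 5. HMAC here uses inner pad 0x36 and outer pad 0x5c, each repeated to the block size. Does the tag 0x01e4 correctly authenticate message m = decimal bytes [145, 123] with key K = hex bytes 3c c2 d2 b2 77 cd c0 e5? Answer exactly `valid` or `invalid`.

valid

Key hex bytes 3c c2 d2 b2 77 cd c0 e5 is 8 bytes > B = 5, so hash it first: H(key) = 05 6b, then zero-pad to 5 bytes: K' = 05 6b 00 00 00.
K' ⊕ ipad = 33 5d 36 36 36; K' ⊕ opad = 59 37 5c 5c 5c.
Inner hash: sum = 51+93+54+54+54+145+123 = 574 → 02 3e.
Outer hash (recomputed tag): sum = 89+55+92+92+92+2+62 = 484 → 01 e4.
Recomputed tag = 01e4; claimed = 01e4 → match.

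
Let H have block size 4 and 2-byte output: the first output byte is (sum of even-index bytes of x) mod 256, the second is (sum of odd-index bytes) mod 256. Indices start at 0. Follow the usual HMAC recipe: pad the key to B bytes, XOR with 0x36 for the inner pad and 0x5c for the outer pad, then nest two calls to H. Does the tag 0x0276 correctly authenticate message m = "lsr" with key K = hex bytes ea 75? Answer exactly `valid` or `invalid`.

invalid

Key hex bytes ea 75 is 2 bytes ≤ B = 4; zero-pad to 4 bytes: K' = ea 75 00 00.
K' ⊕ ipad = dc 43 36 36; K' ⊕ opad = b6 29 5c 5c.
Inner hash: even-index sum = 496 mod 256 = 240; odd-index sum = 236 mod 256 = 236 → f0 ec.
Outer hash (recomputed tag): even-index sum = 514 mod 256 = 2; odd-index sum = 369 mod 256 = 113 → 02 71.
Recomputed tag = 0271; claimed = 0276 → mismatch.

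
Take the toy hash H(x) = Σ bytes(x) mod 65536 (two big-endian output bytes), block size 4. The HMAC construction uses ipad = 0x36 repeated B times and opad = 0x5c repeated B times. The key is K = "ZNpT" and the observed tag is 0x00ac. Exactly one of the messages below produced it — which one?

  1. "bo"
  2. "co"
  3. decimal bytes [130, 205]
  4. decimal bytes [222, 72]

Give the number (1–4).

2

Key "ZNpT" = 5a 4e 70 54 is exactly B = 4 bytes: K' = 5a 4e 70 54.
K' ⊕ ipad = 6c 78 46 62; K' ⊕ opad = 06 12 2c 08.
m1: inner = H(6c 78 46 62 62 6f) = 02 5d; tag = H(06 12 2c 08 02 5d) = 00ab
m2: inner = H(6c 78 46 62 63 6f) = 02 5e; tag = H(06 12 2c 08 02 5e) = 00ac ← matches
m3: inner = H(6c 78 46 62 82 cd) = 02 db; tag = H(06 12 2c 08 02 db) = 0129
m4: inner = H(6c 78 46 62 de 48) = 02 b2; tag = H(06 12 2c 08 02 b2) = 0100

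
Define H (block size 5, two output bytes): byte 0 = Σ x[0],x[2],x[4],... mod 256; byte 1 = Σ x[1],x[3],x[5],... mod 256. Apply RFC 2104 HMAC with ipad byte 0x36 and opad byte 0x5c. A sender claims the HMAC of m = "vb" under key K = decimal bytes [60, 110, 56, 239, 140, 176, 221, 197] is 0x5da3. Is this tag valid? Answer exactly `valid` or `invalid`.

Key decimal bytes [60, 110, 56, 239, 140, 176, 221, 197] = 3c 6e 38 ef 8c b0 dd c5 is 8 bytes > B = 5, so hash it first: H(key) = dd d2, then zero-pad to 5 bytes: K' = dd d2 00 00 00.
K' ⊕ ipad = eb e4 36 36 36; K' ⊕ opad = 81 8e 5c 5c 5c.
Inner hash: even-index sum = 441 mod 256 = 185; odd-index sum = 400 mod 256 = 144 → b9 90.
Outer hash (recomputed tag): even-index sum = 457 mod 256 = 201; odd-index sum = 419 mod 256 = 163 → c9 a3.
Recomputed tag = c9a3; claimed = 5da3 → mismatch.

invalid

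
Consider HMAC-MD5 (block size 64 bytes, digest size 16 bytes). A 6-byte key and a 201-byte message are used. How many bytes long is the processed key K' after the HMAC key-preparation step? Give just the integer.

64

Key is 6 ≤ 64 bytes, zero-padded: |K'| = 64.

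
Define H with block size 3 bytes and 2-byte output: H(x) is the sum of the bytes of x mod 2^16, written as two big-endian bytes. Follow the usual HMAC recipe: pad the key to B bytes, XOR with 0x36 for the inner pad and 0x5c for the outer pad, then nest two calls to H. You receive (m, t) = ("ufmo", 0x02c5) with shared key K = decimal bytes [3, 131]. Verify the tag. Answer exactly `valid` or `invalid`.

Key decimal bytes [3, 131] = 03 83 is 2 bytes ≤ B = 3; zero-pad to 3 bytes: K' = 03 83 00.
K' ⊕ ipad = 35 b5 36; K' ⊕ opad = 5f df 5c.
Inner hash: sum = 53+181+54+117+102+109+111 = 727 → 02 d7.
Outer hash (recomputed tag): sum = 95+223+92+2+215 = 627 → 02 73.
Recomputed tag = 0273; claimed = 02c5 → mismatch.

invalid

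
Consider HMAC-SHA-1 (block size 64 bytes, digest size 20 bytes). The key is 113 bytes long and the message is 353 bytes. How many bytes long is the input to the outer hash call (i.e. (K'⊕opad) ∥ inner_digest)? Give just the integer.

Key is 113 > 64 bytes, so it is hashed to 20 bytes then zero-padded to 64: |K'| = 64.
Outer input = (K'⊕opad) ∥ H(inner) → 64 + 20 = 84 bytes.

84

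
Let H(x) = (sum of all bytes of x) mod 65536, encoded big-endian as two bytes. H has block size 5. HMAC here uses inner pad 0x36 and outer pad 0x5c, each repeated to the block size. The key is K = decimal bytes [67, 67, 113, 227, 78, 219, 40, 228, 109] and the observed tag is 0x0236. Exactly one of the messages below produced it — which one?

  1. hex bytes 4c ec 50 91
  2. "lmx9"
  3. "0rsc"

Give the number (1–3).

2

Key decimal bytes [67, 67, 113, 227, 78, 219, 40, 228, 109] = 43 43 71 e3 4e db 28 e4 6d is 9 bytes > B = 5, so hash it first: H(key) = 04 7c, then zero-pad to 5 bytes: K' = 04 7c 00 00 00.
K' ⊕ ipad = 32 4a 36 36 36; K' ⊕ opad = 58 20 5c 5c 5c.
m1: inner = H(32 4a 36 36 36 4c ec 50 91) = 03 37; tag = H(58 20 5c 5c 5c 03 37) = 01c6
m2: inner = H(32 4a 36 36 36 6c 6d 78 39) = 02 a8; tag = H(58 20 5c 5c 5c 02 a8) = 0236 ← matches
m3: inner = H(32 4a 36 36 36 30 72 73 63) = 02 96; tag = H(58 20 5c 5c 5c 02 96) = 0224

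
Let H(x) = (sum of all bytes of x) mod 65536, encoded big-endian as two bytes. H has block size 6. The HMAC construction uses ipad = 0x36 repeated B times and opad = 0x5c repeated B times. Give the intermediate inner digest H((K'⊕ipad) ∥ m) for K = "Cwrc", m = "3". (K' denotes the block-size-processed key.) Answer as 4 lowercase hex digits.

01ee

Key "Cwrc" = 43 77 72 63 is 4 bytes ≤ B = 6; zero-pad to 6 bytes: K' = 43 77 72 63 00 00.
K' ⊕ ipad = 75 41 44 55 36 36.
Inner input = 75 41 44 55 36 36 ∥ 33.
Inner hash: sum = 117+65+68+85+54+54+51 = 494 → 01 ee.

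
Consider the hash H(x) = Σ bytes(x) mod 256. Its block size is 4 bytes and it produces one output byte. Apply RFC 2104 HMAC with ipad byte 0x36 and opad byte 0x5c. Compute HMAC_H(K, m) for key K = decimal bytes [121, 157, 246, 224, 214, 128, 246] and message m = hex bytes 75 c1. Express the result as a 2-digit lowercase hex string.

5e

Key decimal bytes [121, 157, 246, 224, 214, 128, 246] = 79 9d f6 e0 d6 80 f6 is 7 bytes > B = 4, so hash it first: H(key) = 38, then zero-pad to 4 bytes: K' = 38 00 00 00.
K' ⊕ ipad = 0e 36 36 36.  K' ⊕ opad = 64 5c 5c 5c.
Inner input = (K'⊕ipad) ∥ m = 0e 36 36 36 ∥ 75 c1.
Inner hash: sum = 14+54+54+54+117+193 = 486; mod 256 = 230 → e6.
Outer input = (K'⊕opad) ∥ inner = 64 5c 5c 5c ∥ e6.
Outer hash (tag): sum = 100+92+92+92+230 = 606; mod 256 = 94 → 5e.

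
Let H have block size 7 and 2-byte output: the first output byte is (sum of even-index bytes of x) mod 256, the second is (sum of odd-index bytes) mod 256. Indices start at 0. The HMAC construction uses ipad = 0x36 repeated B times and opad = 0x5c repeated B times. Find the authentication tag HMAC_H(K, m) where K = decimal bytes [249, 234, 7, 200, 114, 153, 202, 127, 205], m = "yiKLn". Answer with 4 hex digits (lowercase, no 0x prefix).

03e4

Key decimal bytes [249, 234, 7, 200, 114, 153, 202, 127, 205] = f9 ea 07 c8 72 99 ca 7f cd is 9 bytes > B = 7, so hash it first: H(key) = 09 ca, then zero-pad to 7 bytes: K' = 09 ca 00 00 00 00 00.
K' ⊕ ipad = 3f fc 36 36 36 36 36.  K' ⊕ opad = 55 96 5c 5c 5c 5c 5c.
Inner input = (K'⊕ipad) ∥ m = 3f fc 36 36 36 36 36 ∥ 79 69 4b 4c 6e.
Inner hash: even-index sum = 406 mod 256 = 150; odd-index sum = 666 mod 256 = 154 → 96 9a.
Outer input = (K'⊕opad) ∥ inner = 55 96 5c 5c 5c 5c 5c ∥ 96 9a.
Outer hash (tag): even-index sum = 515 mod 256 = 3; odd-index sum = 484 mod 256 = 228 → 03 e4.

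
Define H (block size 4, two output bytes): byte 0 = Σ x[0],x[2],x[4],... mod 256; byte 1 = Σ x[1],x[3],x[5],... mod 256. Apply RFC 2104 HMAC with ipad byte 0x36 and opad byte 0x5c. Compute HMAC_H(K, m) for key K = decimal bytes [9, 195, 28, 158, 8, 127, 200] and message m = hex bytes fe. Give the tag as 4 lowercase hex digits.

Key decimal bytes [9, 195, 28, 158, 8, 127, 200] = 09 c3 1c 9e 08 7f c8 is 7 bytes > B = 4, so hash it first: H(key) = f5 e0, then zero-pad to 4 bytes: K' = f5 e0 00 00.
K' ⊕ ipad = c3 d6 36 36.  K' ⊕ opad = a9 bc 5c 5c.
Inner input = (K'⊕ipad) ∥ m = c3 d6 36 36 ∥ fe.
Inner hash: even-index sum = 503 mod 256 = 247; odd-index sum = 268 mod 256 = 12 → f7 0c.
Outer input = (K'⊕opad) ∥ inner = a9 bc 5c 5c ∥ f7 0c.
Outer hash (tag): even-index sum = 508 mod 256 = 252; odd-index sum = 292 mod 256 = 36 → fc 24.

fc24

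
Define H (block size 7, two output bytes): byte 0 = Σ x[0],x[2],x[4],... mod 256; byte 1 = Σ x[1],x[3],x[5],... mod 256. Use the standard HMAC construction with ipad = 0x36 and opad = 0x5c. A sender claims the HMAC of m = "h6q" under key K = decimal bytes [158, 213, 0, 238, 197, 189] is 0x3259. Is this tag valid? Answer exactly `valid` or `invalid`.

Key decimal bytes [158, 213, 0, 238, 197, 189] = 9e d5 00 ee c5 bd is 6 bytes ≤ B = 7; zero-pad to 7 bytes: K' = 9e d5 00 ee c5 bd 00.
K' ⊕ ipad = a8 e3 36 d8 f3 8b 36; K' ⊕ opad = c2 89 5c b2 99 e1 5c.
Inner hash: even-index sum = 573 mod 256 = 61; odd-index sum = 799 mod 256 = 31 → 3d 1f.
Outer hash (recomputed tag): even-index sum = 562 mod 256 = 50; odd-index sum = 601 mod 256 = 89 → 32 59.
Recomputed tag = 3259; claimed = 3259 → match.

valid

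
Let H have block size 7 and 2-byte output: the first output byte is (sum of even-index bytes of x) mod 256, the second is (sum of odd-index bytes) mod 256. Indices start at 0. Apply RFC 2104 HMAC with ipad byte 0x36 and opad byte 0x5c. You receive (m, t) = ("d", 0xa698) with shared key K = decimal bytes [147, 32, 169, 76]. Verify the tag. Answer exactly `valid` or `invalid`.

valid

Key decimal bytes [147, 32, 169, 76] = 93 20 a9 4c is 4 bytes ≤ B = 7; zero-pad to 7 bytes: K' = 93 20 a9 4c 00 00 00.
K' ⊕ ipad = a5 16 9f 7a 36 36 36; K' ⊕ opad = cf 7c f5 10 5c 5c 5c.
Inner hash: even-index sum = 432 mod 256 = 176; odd-index sum = 298 mod 256 = 42 → b0 2a.
Outer hash (recomputed tag): even-index sum = 678 mod 256 = 166; odd-index sum = 408 mod 256 = 152 → a6 98.
Recomputed tag = a698; claimed = a698 → match.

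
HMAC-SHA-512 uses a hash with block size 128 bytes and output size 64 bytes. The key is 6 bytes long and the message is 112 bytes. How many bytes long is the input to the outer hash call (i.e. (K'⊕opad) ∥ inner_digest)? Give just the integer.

192

Key is 6 ≤ 128 bytes, zero-padded: |K'| = 128.
Outer input = (K'⊕opad) ∥ H(inner) → 128 + 64 = 192 bytes.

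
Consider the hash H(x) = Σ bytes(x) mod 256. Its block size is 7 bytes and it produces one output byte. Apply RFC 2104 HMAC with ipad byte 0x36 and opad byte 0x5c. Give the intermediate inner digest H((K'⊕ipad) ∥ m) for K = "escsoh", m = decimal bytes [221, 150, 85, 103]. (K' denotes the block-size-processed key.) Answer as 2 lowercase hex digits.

4e

Key "escsoh" = 65 73 63 73 6f 68 is 6 bytes ≤ B = 7; zero-pad to 7 bytes: K' = 65 73 63 73 6f 68 00.
K' ⊕ ipad = 53 45 55 45 59 5e 36.
Inner input = 53 45 55 45 59 5e 36 ∥ dd 96 55 67.
Inner hash: sum = 83+69+85+69+89+94+54+221+150+85+103 = 1102; mod 256 = 78 → 4e.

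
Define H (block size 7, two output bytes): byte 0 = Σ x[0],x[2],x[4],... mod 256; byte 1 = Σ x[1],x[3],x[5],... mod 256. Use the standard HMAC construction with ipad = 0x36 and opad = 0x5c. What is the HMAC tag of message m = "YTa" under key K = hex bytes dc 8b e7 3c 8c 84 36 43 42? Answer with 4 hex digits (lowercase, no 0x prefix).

8d71

Key hex bytes dc 8b e7 3c 8c 84 36 43 42 is 9 bytes > B = 7, so hash it first: H(key) = c7 8e, then zero-pad to 7 bytes: K' = c7 8e 00 00 00 00 00.
K' ⊕ ipad = f1 b8 36 36 36 36 36.  K' ⊕ opad = 9b d2 5c 5c 5c 5c 5c.
Inner input = (K'⊕ipad) ∥ m = f1 b8 36 36 36 36 36 ∥ 59 54 61.
Inner hash: even-index sum = 487 mod 256 = 231; odd-index sum = 478 mod 256 = 222 → e7 de.
Outer input = (K'⊕opad) ∥ inner = 9b d2 5c 5c 5c 5c 5c ∥ e7 de.
Outer hash (tag): even-index sum = 653 mod 256 = 141; odd-index sum = 625 mod 256 = 113 → 8d 71.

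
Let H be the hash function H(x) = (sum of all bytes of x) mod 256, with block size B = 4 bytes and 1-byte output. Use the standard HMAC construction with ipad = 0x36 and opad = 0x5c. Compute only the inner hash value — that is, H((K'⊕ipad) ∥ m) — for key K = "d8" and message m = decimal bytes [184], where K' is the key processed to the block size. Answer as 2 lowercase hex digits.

Key "d8" = 64 38 is 2 bytes ≤ B = 4; zero-pad to 4 bytes: K' = 64 38 00 00.
K' ⊕ ipad = 52 0e 36 36.
Inner input = 52 0e 36 36 ∥ b8.
Inner hash: sum = 82+14+54+54+184 = 388; mod 256 = 132 → 84.

84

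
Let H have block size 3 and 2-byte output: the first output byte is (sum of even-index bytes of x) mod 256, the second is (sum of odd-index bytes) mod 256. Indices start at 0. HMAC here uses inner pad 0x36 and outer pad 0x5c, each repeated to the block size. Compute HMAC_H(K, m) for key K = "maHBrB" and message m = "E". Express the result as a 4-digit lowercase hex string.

ef00

Key "maHBrB" = 6d 61 48 42 72 42 is 6 bytes > B = 3, so hash it first: H(key) = 27 e5, then zero-pad to 3 bytes: K' = 27 e5 00.
K' ⊕ ipad = 11 d3 36.  K' ⊕ opad = 7b b9 5c.
Inner input = (K'⊕ipad) ∥ m = 11 d3 36 ∥ 45.
Inner hash: even-index sum = 71 mod 256 = 71; odd-index sum = 280 mod 256 = 24 → 47 18.
Outer input = (K'⊕opad) ∥ inner = 7b b9 5c ∥ 47 18.
Outer hash (tag): even-index sum = 239 mod 256 = 239; odd-index sum = 256 mod 256 = 0 → ef 00.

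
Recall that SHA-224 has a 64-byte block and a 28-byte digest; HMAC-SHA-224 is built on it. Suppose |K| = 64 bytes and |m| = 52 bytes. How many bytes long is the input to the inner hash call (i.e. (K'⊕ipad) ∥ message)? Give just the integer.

116

Key is 64 ≤ 64 bytes, zero-padded: |K'| = 64.
Inner input = (K'⊕ipad) ∥ m → 64 + 52 = 116 bytes.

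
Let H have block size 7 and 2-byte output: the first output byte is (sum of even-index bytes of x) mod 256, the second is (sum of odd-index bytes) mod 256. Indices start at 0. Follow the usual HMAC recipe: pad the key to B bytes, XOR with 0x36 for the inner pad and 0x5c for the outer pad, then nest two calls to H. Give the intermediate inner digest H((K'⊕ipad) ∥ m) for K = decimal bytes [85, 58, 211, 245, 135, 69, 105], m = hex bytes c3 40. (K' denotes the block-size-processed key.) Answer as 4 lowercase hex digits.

9805

Key decimal bytes [85, 58, 211, 245, 135, 69, 105] = 55 3a d3 f5 87 45 69 is exactly B = 7 bytes: K' = 55 3a d3 f5 87 45 69.
K' ⊕ ipad = 63 0c e5 c3 b1 73 5f.
Inner input = 63 0c e5 c3 b1 73 5f ∥ c3 40.
Inner hash: even-index sum = 664 mod 256 = 152; odd-index sum = 517 mod 256 = 5 → 98 05.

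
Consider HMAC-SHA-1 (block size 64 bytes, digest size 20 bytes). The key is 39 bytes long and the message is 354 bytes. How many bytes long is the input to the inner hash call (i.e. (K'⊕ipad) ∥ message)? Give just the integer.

Key is 39 ≤ 64 bytes, zero-padded: |K'| = 64.
Inner input = (K'⊕ipad) ∥ m → 64 + 354 = 418 bytes.

418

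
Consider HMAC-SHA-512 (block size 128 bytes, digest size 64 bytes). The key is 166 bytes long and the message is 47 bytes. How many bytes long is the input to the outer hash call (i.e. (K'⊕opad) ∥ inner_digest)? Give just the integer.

Key is 166 > 128 bytes, so it is hashed to 64 bytes then zero-padded to 128: |K'| = 128.
Outer input = (K'⊕opad) ∥ H(inner) → 128 + 64 = 192 bytes.

192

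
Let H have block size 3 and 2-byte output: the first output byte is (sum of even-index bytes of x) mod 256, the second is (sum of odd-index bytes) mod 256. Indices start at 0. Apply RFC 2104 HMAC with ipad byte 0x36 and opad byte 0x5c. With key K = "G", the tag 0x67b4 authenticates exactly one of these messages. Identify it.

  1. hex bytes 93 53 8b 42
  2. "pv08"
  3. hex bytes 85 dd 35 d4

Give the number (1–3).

Key "G" = 47 is 1 byte ≤ B = 3; zero-pad to 3 bytes: K' = 47 00 00.
K' ⊕ ipad = 71 36 36; K' ⊕ opad = 1b 5c 5c.
m1: inner = H(71 36 36 93 53 8b 42) = 3c 54; tag = H(1b 5c 5c 3c 54) = cb98
m2: inner = H(71 36 36 70 76 30 38) = 55 d6; tag = H(1b 5c 5c 55 d6) = 4db1
m3: inner = H(71 36 36 85 dd 35 d4) = 58 f0; tag = H(1b 5c 5c 58 f0) = 67b4 ← matches

3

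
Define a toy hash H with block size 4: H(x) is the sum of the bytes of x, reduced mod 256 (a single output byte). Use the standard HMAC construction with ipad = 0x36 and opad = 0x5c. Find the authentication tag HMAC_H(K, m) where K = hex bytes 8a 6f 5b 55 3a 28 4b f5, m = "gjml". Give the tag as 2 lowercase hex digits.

Key hex bytes 8a 6f 5b 55 3a 28 4b f5 is 8 bytes > B = 4, so hash it first: H(key) = 4b, then zero-pad to 4 bytes: K' = 4b 00 00 00.
K' ⊕ ipad = 7d 36 36 36.  K' ⊕ opad = 17 5c 5c 5c.
Inner input = (K'⊕ipad) ∥ m = 7d 36 36 36 ∥ 67 6a 6d 6c.
Inner hash: sum = 125+54+54+54+103+106+109+108 = 713; mod 256 = 201 → c9.
Outer input = (K'⊕opad) ∥ inner = 17 5c 5c 5c ∥ c9.
Outer hash (tag): sum = 23+92+92+92+201 = 500; mod 256 = 244 → f4.

f4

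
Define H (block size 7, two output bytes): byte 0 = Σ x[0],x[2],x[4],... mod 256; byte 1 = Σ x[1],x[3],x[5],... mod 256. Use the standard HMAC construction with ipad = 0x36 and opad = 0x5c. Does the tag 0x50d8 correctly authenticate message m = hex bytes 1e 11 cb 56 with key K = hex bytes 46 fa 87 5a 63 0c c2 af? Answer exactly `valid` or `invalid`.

valid

Key hex bytes 46 fa 87 5a 63 0c c2 af is 8 bytes > B = 7, so hash it first: H(key) = f2 0f, then zero-pad to 7 bytes: K' = f2 0f 00 00 00 00 00.
K' ⊕ ipad = c4 39 36 36 36 36 36; K' ⊕ opad = ae 53 5c 5c 5c 5c 5c.
Inner hash: even-index sum = 461 mod 256 = 205; odd-index sum = 398 mod 256 = 142 → cd 8e.
Outer hash (recomputed tag): even-index sum = 592 mod 256 = 80; odd-index sum = 472 mod 256 = 216 → 50 d8.
Recomputed tag = 50d8; claimed = 50d8 → match.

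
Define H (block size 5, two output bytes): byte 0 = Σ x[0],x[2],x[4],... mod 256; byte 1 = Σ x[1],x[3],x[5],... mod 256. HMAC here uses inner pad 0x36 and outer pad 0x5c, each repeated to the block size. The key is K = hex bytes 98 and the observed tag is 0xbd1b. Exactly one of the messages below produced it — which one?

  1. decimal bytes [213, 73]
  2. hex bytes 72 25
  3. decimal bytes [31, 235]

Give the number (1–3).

Key hex bytes 98 is 1 byte ≤ B = 5; zero-pad to 5 bytes: K' = 98 00 00 00 00.
K' ⊕ ipad = ae 36 36 36 36; K' ⊕ opad = c4 5c 5c 5c 5c.
m1: inner = H(ae 36 36 36 36 d5 49) = 63 41; tag = H(c4 5c 5c 5c 5c 63 41) = bd1b ← matches
m2: inner = H(ae 36 36 36 36 72 25) = 3f de; tag = H(c4 5c 5c 5c 5c 3f de) = 5af7
m3: inner = H(ae 36 36 36 36 1f eb) = 05 8b; tag = H(c4 5c 5c 5c 5c 05 8b) = 07bd

1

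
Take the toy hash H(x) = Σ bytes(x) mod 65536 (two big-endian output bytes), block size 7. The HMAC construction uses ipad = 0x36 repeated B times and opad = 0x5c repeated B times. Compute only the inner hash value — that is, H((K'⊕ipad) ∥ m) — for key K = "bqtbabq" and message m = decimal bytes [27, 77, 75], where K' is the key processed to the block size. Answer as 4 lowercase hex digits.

Key "bqtbabq" = 62 71 74 62 61 62 71 is exactly B = 7 bytes: K' = 62 71 74 62 61 62 71.
K' ⊕ ipad = 54 47 42 54 57 54 47.
Inner input = 54 47 42 54 57 54 47 ∥ 1b 4d 4b.
Inner hash: sum = 84+71+66+84+87+84+71+27+77+75 = 726 → 02 d6.

02d6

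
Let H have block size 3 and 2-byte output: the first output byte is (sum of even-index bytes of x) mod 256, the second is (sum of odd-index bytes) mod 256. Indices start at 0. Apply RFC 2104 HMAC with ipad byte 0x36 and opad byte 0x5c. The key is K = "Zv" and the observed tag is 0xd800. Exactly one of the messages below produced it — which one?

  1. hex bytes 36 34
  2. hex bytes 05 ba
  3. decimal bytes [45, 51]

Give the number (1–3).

Key "Zv" = 5a 76 is 2 bytes ≤ B = 3; zero-pad to 3 bytes: K' = 5a 76 00.
K' ⊕ ipad = 6c 40 36; K' ⊕ opad = 06 2a 5c.
m1: inner = H(6c 40 36 36 34) = d6 76; tag = H(06 2a 5c d6 76) = d800 ← matches
m2: inner = H(6c 40 36 05 ba) = 5c 45; tag = H(06 2a 5c 5c 45) = a786
m3: inner = H(6c 40 36 2d 33) = d5 6d; tag = H(06 2a 5c d5 6d) = cfff

1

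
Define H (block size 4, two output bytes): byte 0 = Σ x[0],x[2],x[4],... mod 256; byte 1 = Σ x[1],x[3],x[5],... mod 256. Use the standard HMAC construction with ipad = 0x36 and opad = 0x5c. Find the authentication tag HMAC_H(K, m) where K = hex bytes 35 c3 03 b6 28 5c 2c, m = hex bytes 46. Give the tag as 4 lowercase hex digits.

62fe

Key hex bytes 35 c3 03 b6 28 5c 2c is 7 bytes > B = 4, so hash it first: H(key) = 8c d5, then zero-pad to 4 bytes: K' = 8c d5 00 00.
K' ⊕ ipad = ba e3 36 36.  K' ⊕ opad = d0 89 5c 5c.
Inner input = (K'⊕ipad) ∥ m = ba e3 36 36 ∥ 46.
Inner hash: even-index sum = 310 mod 256 = 54; odd-index sum = 281 mod 256 = 25 → 36 19.
Outer input = (K'⊕opad) ∥ inner = d0 89 5c 5c ∥ 36 19.
Outer hash (tag): even-index sum = 354 mod 256 = 98; odd-index sum = 254 mod 256 = 254 → 62 fe.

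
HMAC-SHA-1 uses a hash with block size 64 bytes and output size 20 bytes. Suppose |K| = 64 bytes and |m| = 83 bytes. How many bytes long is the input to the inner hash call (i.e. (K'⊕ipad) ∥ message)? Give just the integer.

147

Key is 64 ≤ 64 bytes, zero-padded: |K'| = 64.
Inner input = (K'⊕ipad) ∥ m → 64 + 83 = 147 bytes.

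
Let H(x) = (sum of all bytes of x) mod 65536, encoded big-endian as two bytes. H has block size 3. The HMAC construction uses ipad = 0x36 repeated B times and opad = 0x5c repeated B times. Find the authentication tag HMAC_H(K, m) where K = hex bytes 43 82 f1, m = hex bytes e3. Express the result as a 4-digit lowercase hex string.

Key hex bytes 43 82 f1 is exactly B = 3 bytes: K' = 43 82 f1.
K' ⊕ ipad = 75 b4 c7.  K' ⊕ opad = 1f de ad.
Inner input = (K'⊕ipad) ∥ m = 75 b4 c7 ∥ e3.
Inner hash: sum = 117+180+199+227 = 723 → 02 d3.
Outer input = (K'⊕opad) ∥ inner = 1f de ad ∥ 02 d3.
Outer hash (tag): sum = 31+222+173+2+211 = 639 → 02 7f.

027f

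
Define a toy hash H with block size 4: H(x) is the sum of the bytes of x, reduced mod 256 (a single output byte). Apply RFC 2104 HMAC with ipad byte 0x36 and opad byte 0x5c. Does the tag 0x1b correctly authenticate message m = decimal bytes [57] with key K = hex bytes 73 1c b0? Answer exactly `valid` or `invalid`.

Key hex bytes 73 1c b0 is 3 bytes ≤ B = 4; zero-pad to 4 bytes: K' = 73 1c b0 00.
K' ⊕ ipad = 45 2a 86 36; K' ⊕ opad = 2f 40 ec 5c.
Inner hash: sum = 69+42+134+54+57 = 356; mod 256 = 100 → 64.
Outer hash (recomputed tag): sum = 47+64+236+92+100 = 539; mod 256 = 27 → 1b.
Recomputed tag = 1b; claimed = 1b → match.

valid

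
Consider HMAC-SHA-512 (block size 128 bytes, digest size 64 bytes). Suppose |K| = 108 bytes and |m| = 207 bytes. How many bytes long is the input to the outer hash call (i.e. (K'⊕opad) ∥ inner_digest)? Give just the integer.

Key is 108 ≤ 128 bytes, zero-padded: |K'| = 128.
Outer input = (K'⊕opad) ∥ H(inner) → 128 + 64 = 192 bytes.

192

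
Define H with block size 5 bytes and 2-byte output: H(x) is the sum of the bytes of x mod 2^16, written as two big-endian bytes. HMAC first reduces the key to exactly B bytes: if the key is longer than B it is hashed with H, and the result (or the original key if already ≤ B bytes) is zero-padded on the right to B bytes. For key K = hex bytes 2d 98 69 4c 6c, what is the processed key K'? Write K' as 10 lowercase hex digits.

2d98694c6c

Key hex bytes 2d 98 69 4c 6c is exactly B = 5 bytes: K' = 2d 98 69 4c 6c.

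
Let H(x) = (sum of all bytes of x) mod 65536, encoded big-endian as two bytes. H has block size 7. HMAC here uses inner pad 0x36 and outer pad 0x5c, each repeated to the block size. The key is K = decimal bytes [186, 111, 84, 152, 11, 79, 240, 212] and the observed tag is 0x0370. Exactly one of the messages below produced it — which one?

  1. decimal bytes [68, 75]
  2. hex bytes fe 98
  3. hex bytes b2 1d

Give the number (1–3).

Key decimal bytes [186, 111, 84, 152, 11, 79, 240, 212] = ba 6f 54 98 0b 4f f0 d4 is 8 bytes > B = 7, so hash it first: H(key) = 04 33, then zero-pad to 7 bytes: K' = 04 33 00 00 00 00 00.
K' ⊕ ipad = 32 05 36 36 36 36 36; K' ⊕ opad = 58 6f 5c 5c 5c 5c 5c.
m1: inner = H(32 05 36 36 36 36 36 44 4b) = 01 d4; tag = H(58 6f 5c 5c 5c 5c 5c 01 d4) = 0368
m2: inner = H(32 05 36 36 36 36 36 fe 98) = 02 db; tag = H(58 6f 5c 5c 5c 5c 5c 02 db) = 0370 ← matches
m3: inner = H(32 05 36 36 36 36 36 b2 1d) = 02 14; tag = H(58 6f 5c 5c 5c 5c 5c 02 14) = 02a9

2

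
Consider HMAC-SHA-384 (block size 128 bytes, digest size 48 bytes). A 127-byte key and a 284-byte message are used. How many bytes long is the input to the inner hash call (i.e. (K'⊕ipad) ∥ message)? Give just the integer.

Key is 127 ≤ 128 bytes, zero-padded: |K'| = 128.
Inner input = (K'⊕ipad) ∥ m → 128 + 284 = 412 bytes.

412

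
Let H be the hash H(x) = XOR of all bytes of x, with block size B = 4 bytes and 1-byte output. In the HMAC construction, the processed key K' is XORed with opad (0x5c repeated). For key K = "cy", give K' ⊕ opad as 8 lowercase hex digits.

3f255c5c

Key "cy" = 63 79 is 2 bytes ≤ B = 4; zero-pad to 4 bytes: K' = 63 79 00 00.
XOR each byte with 0x5c: 63⊕5c=3f, 79⊕5c=25, 00⊕5c=5c, 00⊕5c=5c.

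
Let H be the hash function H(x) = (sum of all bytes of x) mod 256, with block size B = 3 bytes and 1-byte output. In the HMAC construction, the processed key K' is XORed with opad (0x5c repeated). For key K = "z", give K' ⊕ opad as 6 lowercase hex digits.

Key "z" = 7a is 1 byte ≤ B = 3; zero-pad to 3 bytes: K' = 7a 00 00.
XOR each byte with 0x5c: 7a⊕5c=26, 00⊕5c=5c, 00⊕5c=5c.

265c5c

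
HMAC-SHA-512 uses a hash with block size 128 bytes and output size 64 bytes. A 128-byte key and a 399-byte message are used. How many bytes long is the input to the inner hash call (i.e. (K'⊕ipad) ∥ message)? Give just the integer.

Key is 128 ≤ 128 bytes, zero-padded: |K'| = 128.
Inner input = (K'⊕ipad) ∥ m → 128 + 399 = 527 bytes.

527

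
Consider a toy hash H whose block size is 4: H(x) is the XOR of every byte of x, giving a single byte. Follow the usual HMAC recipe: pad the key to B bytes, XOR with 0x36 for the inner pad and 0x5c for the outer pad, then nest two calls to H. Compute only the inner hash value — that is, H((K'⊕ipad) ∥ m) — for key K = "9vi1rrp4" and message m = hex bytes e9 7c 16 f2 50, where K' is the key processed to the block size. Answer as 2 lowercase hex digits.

72

Key "9vi1rrp4" = 39 76 69 31 72 72 70 34 is 8 bytes > B = 4, so hash it first: H(key) = 53, then zero-pad to 4 bytes: K' = 53 00 00 00.
K' ⊕ ipad = 65 36 36 36.
Inner input = 65 36 36 36 ∥ e9 7c 16 f2 50.
Inner hash: XOR 65⊕36⊕36⊕36⊕e9⊕7c⊕16⊕f2⊕50 = 72.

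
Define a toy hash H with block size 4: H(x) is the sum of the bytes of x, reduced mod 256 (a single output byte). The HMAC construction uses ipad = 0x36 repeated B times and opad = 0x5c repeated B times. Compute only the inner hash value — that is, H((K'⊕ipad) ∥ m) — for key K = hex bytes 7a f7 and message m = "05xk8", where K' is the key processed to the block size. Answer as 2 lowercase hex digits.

f9

Key hex bytes 7a f7 is 2 bytes ≤ B = 4; zero-pad to 4 bytes: K' = 7a f7 00 00.
K' ⊕ ipad = 4c c1 36 36.
Inner input = 4c c1 36 36 ∥ 30 35 78 6b 38.
Inner hash: sum = 76+193+54+54+48+53+120+107+56 = 761; mod 256 = 249 → f9.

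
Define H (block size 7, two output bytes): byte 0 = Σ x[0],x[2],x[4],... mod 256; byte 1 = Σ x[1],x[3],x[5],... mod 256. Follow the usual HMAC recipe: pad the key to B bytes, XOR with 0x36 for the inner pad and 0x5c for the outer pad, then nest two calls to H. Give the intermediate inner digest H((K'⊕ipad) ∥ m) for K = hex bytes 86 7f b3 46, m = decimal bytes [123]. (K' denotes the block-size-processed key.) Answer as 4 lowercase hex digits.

a16a

Key hex bytes 86 7f b3 46 is 4 bytes ≤ B = 7; zero-pad to 7 bytes: K' = 86 7f b3 46 00 00 00.
K' ⊕ ipad = b0 49 85 70 36 36 36.
Inner input = b0 49 85 70 36 36 36 ∥ 7b.
Inner hash: even-index sum = 417 mod 256 = 161; odd-index sum = 362 mod 256 = 106 → a1 6a.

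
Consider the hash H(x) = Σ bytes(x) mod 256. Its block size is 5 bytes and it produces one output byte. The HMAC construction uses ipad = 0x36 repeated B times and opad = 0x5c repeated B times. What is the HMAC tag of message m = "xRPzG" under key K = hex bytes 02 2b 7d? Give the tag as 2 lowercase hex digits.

Key hex bytes 02 2b 7d is 3 bytes ≤ B = 5; zero-pad to 5 bytes: K' = 02 2b 7d 00 00.
K' ⊕ ipad = 34 1d 4b 36 36.  K' ⊕ opad = 5e 77 21 5c 5c.
Inner input = (K'⊕ipad) ∥ m = 34 1d 4b 36 36 ∥ 78 52 50 7a 47.
Inner hash: sum = 52+29+75+54+54+120+82+80+122+71 = 739; mod 256 = 227 → e3.
Outer input = (K'⊕opad) ∥ inner = 5e 77 21 5c 5c ∥ e3.
Outer hash (tag): sum = 94+119+33+92+92+227 = 657; mod 256 = 145 → 91.

91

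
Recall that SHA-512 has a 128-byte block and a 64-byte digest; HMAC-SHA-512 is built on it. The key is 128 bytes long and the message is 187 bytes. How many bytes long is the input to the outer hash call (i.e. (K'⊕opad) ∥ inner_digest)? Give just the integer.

Key is 128 ≤ 128 bytes, zero-padded: |K'| = 128.
Outer input = (K'⊕opad) ∥ H(inner) → 128 + 64 = 192 bytes.

192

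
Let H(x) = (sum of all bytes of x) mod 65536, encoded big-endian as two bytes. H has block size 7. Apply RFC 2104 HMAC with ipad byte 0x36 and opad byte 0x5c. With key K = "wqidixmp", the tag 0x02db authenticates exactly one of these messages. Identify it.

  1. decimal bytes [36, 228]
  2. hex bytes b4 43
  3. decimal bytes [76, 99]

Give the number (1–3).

Key "wqidixmp" = 77 71 69 64 69 78 6d 70 is 8 bytes > B = 7, so hash it first: H(key) = 03 73, then zero-pad to 7 bytes: K' = 03 73 00 00 00 00 00.
K' ⊕ ipad = 35 45 36 36 36 36 36; K' ⊕ opad = 5f 2f 5c 5c 5c 5c 5c.
m1: inner = H(35 45 36 36 36 36 36 24 e4) = 02 90; tag = H(5f 2f 5c 5c 5c 5c 5c 02 90) = 02ec
m2: inner = H(35 45 36 36 36 36 36 b4 43) = 02 7f; tag = H(5f 2f 5c 5c 5c 5c 5c 02 7f) = 02db ← matches
m3: inner = H(35 45 36 36 36 36 36 4c 63) = 02 37; tag = H(5f 2f 5c 5c 5c 5c 5c 02 37) = 0293

2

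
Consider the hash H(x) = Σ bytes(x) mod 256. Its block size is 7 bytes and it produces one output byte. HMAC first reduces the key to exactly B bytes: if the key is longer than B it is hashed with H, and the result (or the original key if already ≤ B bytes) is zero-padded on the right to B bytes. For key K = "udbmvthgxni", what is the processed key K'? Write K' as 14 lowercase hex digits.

b0000000000000

|K| = 11 > B = 7, so first hash the key.
H(K): sum = 117+100+98+109+118+116+104+103+120+110+105 = 1200; mod 256 = 176 → b0.
Zero-pad H(K) = b0 to 7 bytes: K' = b0 00 00 00 00 00 00.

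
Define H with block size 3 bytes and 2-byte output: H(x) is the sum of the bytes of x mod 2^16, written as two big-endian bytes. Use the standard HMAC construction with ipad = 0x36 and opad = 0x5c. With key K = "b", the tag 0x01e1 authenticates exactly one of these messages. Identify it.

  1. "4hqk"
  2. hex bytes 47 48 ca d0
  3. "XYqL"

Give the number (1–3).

Key "b" = 62 is 1 byte ≤ B = 3; zero-pad to 3 bytes: K' = 62 00 00.
K' ⊕ ipad = 54 36 36; K' ⊕ opad = 3e 5c 5c.
m1: inner = H(54 36 36 34 68 71 6b) = 02 38; tag = H(3e 5c 5c 02 38) = 0130
m2: inner = H(54 36 36 47 48 ca d0) = 02 e9; tag = H(3e 5c 5c 02 e9) = 01e1 ← matches
m3: inner = H(54 36 36 58 59 71 4c) = 02 2e; tag = H(3e 5c 5c 02 2e) = 0126

2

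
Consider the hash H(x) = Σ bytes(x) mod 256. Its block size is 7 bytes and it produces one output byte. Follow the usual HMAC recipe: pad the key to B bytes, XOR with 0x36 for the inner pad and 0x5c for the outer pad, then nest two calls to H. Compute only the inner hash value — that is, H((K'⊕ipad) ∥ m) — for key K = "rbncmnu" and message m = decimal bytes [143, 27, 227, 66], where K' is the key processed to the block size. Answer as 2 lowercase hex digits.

Key "rbncmnu" = 72 62 6e 63 6d 6e 75 is exactly B = 7 bytes: K' = 72 62 6e 63 6d 6e 75.
K' ⊕ ipad = 44 54 58 55 5b 58 43.
Inner input = 44 54 58 55 5b 58 43 ∥ 8f 1b e3 42.
Inner hash: sum = 68+84+88+85+91+88+67+143+27+227+66 = 1034; mod 256 = 10 → 0a.

0a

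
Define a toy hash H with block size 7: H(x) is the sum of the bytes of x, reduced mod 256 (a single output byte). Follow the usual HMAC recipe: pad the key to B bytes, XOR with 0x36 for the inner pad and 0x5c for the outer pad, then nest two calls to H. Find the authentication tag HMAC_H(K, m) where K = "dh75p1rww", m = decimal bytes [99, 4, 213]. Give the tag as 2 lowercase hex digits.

1c

Key "dh75p1rww" = 64 68 37 35 70 31 72 77 77 is 9 bytes > B = 7, so hash it first: H(key) = 39, then zero-pad to 7 bytes: K' = 39 00 00 00 00 00 00.
K' ⊕ ipad = 0f 36 36 36 36 36 36.  K' ⊕ opad = 65 5c 5c 5c 5c 5c 5c.
Inner input = (K'⊕ipad) ∥ m = 0f 36 36 36 36 36 36 ∥ 63 04 d5.
Inner hash: sum = 15+54+54+54+54+54+54+99+4+213 = 655; mod 256 = 143 → 8f.
Outer input = (K'⊕opad) ∥ inner = 65 5c 5c 5c 5c 5c 5c ∥ 8f.
Outer hash (tag): sum = 101+92+92+92+92+92+92+143 = 796; mod 256 = 28 → 1c.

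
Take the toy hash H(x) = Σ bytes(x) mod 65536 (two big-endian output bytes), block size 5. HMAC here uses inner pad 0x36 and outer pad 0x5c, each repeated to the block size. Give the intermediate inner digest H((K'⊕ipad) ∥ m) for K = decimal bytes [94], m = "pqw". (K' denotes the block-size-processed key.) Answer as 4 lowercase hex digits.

Key decimal bytes [94] = 5e is 1 byte ≤ B = 5; zero-pad to 5 bytes: K' = 5e 00 00 00 00.
K' ⊕ ipad = 68 36 36 36 36.
Inner input = 68 36 36 36 36 ∥ 70 71 77.
Inner hash: sum = 104+54+54+54+54+112+113+119 = 664 → 02 98.

0298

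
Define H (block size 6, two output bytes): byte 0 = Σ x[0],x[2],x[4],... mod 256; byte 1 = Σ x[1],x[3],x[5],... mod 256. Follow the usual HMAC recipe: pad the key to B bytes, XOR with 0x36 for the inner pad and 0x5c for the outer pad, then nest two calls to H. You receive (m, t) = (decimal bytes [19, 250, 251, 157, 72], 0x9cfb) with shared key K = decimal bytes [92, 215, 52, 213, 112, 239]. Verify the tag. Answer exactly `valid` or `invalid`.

valid

Key decimal bytes [92, 215, 52, 213, 112, 239] = 5c d7 34 d5 70 ef is exactly B = 6 bytes: K' = 5c d7 34 d5 70 ef.
K' ⊕ ipad = 6a e1 02 e3 46 d9; K' ⊕ opad = 00 8b 68 89 2c b3.
Inner hash: even-index sum = 520 mod 256 = 8; odd-index sum = 1076 mod 256 = 52 → 08 34.
Outer hash (recomputed tag): even-index sum = 156 mod 256 = 156; odd-index sum = 507 mod 256 = 251 → 9c fb.
Recomputed tag = 9cfb; claimed = 9cfb → match.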